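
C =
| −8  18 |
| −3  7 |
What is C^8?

[[766, −1530], [255, −509]]

tr C = −1 and det C = −2, so the characteristic polynomial is λ² − (−1)λ + (−2) with roots 1 and −2.
Eigenvectors give P = [[−2, 3], [−1, 1]] with P⁻¹ = [[1, −3], [1, −2]], and C = P·diag(1, −2)·P⁻¹.
Then C^8 = P·diag(1, 256)·P⁻¹ = [[−2, 768], [−1, 256]] · [[1, −3], [1, −2]] = [[766, −1530], [255, −509]].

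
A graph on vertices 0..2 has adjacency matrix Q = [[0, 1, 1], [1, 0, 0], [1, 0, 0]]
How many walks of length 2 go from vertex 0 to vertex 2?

The number of length-2 walks from vertex 0 to vertex 2 is entry (0,2) of Q², where Q is the adjacency matrix.
Q² = [[2, 0, 0], [0, 1, 1], [0, 1, 1]]

0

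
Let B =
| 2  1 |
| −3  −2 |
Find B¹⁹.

B² = I (check: tr B = 0 and det B = −1), so B¹⁹ = B since 19 is odd.

[[2, 1], [−3, −2]]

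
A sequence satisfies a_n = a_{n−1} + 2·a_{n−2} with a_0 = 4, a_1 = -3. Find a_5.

With companion matrix C = [[1, 2], [1, 0]], [a_n, a_{n−1}]ᵀ = C·[a_{n−1}, a_{n−2}]ᵀ, so [a_5, a_4]ᵀ = C⁴·[a_1, a_0]ᵀ.
C⁴ = [[11, 10], [5, 6]], giving [a_5, a_4]ᵀ = [[7], [9]].

7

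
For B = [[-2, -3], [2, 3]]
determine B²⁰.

[[-2, -3], [2, 3]]

B² = B (a projection; rank 1, trace 1), so B²⁰ = B.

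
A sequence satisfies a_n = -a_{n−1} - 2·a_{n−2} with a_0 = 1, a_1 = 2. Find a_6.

-8

With companion matrix Q = [[-1, -2], [1, 0]], [a_n, a_{n−1}]ᵀ = Q·[a_{n−1}, a_{n−2}]ᵀ, so [a_6, a_5]ᵀ = Q⁵·[a_1, a_0]ᵀ.
Q⁵ = [[-5, 2], [-1, -6]], giving [a_6, a_5]ᵀ = [[-8], [-8]].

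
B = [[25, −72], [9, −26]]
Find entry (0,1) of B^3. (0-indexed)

−216

tr B = −1 and det B = −2, so the characteristic polynomial is λ² − (−1)λ + (−2) with roots 1 and −2.
Eigenvectors give P = [[3, −8], [1, −3]] with P⁻¹ = [[3, −8], [1, −3]], and B = P·diag(1, −2)·P⁻¹.
Then B^3 = P·diag(1, −8)·P⁻¹ = [[3, 64], [1, 24]] · [[3, −8], [1, −3]] = [[73, −216], [27, −80]].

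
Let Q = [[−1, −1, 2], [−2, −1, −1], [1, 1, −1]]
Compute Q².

[[5, 4, −3], [3, 2, −2], [−4, −3, 2]]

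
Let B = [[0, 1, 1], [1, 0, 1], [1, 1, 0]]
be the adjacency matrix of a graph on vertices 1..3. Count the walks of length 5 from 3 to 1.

The number of length-5 walks from vertex 3 to vertex 1 is entry (3,1) of B⁵, where B is the adjacency matrix.
B² = [[2, 1, 1], [1, 2, 1], [1, 1, 2]]
B³ = [[2, 3, 3], [3, 2, 3], [3, 3, 2]]
B⁴ = [[6, 5, 5], [5, 6, 5], [5, 5, 6]]
B⁵ = [[10, 11, 11], [11, 10, 11], [11, 11, 10]]

11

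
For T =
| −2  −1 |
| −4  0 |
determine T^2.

[[8, 2], [8, 4]]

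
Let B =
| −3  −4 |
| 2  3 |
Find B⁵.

[[−3, −4], [2, 3]]

B² = I (check: tr B = 0 and det B = −1), so B⁵ = B since 5 is odd.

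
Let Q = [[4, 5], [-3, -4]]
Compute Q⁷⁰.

[[1, 0], [0, 1]]

Q² = I (check: tr Q = 0 and det Q = -1), so Q⁷⁰ = I since 70 is even.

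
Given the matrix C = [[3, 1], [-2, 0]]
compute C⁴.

tr C = 3 and det C = 2, so the characteristic polynomial is λ² − (3)λ + (2) with roots 1 and 2.
Eigenvectors give P = [[-1, -1], [2, 1]] with P⁻¹ = [[1, 1], [-2, -1]], and C = P·diag(1, 2)·P⁻¹.
Then C⁴ = P·diag(1, 16)·P⁻¹ = [[-1, -16], [2, 16]] · [[1, 1], [-2, -1]] = [[31, 15], [-30, -14]].

[[31, 15], [-30, -14]]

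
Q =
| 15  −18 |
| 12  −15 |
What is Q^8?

[[6561, 0], [0, 6561]]

tr Q = 0 and det Q = −9, so the characteristic polynomial is λ² − (0)λ + (−9) with roots −3 and 3.
Eigenvectors give P = [[1, 3], [1, 2]] with P⁻¹ = [[−2, 3], [1, −1]], and Q = P·diag(−3, 3)·P⁻¹.
Then Q^8 = P·diag(6561, 6561)·P⁻¹ = [[6561, 19683], [6561, 13122]] · [[−2, 3], [1, −1]] = [[6561, 0], [0, 6561]].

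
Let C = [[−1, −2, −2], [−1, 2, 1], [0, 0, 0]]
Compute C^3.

[[−1, −10, −8], [−5, 14, 8], [0, 0, 0]]

C^2 = [[3, −2, 0], [−1, 6, 4], [0, 0, 0]]
C^3 = [[−1, −10, −8], [−5, 14, 8], [0, 0, 0]]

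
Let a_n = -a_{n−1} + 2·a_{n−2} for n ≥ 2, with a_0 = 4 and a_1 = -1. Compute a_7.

With companion matrix C = [[-1, 2], [1, 0]], [a_n, a_{n−1}]ᵀ = C·[a_{n−1}, a_{n−2}]ᵀ, so [a_7, a_6]ᵀ = C⁶·[a_1, a_0]ᵀ.
C⁶ = [[43, -42], [-21, 22]], giving [a_7, a_6]ᵀ = [[-211], [109]].

-211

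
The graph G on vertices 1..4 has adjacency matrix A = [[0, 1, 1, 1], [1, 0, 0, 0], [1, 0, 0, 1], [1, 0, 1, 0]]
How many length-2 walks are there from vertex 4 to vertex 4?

2

The number of length-2 walks from vertex 4 to vertex 4 is entry (4,4) of A², where A is the adjacency matrix.
A² = [[3, 0, 1, 1], [0, 1, 1, 1], [1, 1, 2, 1], [1, 1, 1, 2]]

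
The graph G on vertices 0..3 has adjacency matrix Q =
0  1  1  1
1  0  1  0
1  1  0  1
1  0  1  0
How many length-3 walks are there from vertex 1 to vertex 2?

The number of length-3 walks from vertex 1 to vertex 2 is entry (1,2) of Q³, where Q is the adjacency matrix.
Q² = [[3, 1, 2, 1], [1, 2, 1, 2], [2, 1, 3, 1], [1, 2, 1, 2]]
Q³ = [[4, 5, 5, 5], [5, 2, 5, 2], [5, 5, 4, 5], [5, 2, 5, 2]]

5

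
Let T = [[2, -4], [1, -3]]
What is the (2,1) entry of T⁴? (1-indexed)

-5

T² = [[0, 4], [-1, 5]]
T³ = [[4, -12], [3, -11]]
T⁴ = [[-4, 20], [-5, 21]]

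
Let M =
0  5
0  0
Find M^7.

M is strictly triangular, hence nilpotent: M^2 = 0, so M^7 = 0.

[[0, 0], [0, 0]]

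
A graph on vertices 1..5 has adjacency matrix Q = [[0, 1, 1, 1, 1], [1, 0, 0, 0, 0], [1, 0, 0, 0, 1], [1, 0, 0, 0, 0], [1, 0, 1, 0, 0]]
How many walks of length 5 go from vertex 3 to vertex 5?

15

The number of length-5 walks from vertex 3 to vertex 5 is entry (3,5) of Q⁵, where Q is the adjacency matrix.
Q² = [[4, 0, 1, 0, 1], [0, 1, 1, 1, 1], [1, 1, 2, 1, 1], [0, 1, 1, 1, 1], [1, 1, 1, 1, 2]]
Q³ = [[2, 4, 5, 4, 5], [4, 0, 1, 0, 1], [5, 1, 2, 1, 3], [4, 0, 1, 0, 1], [5, 1, 3, 1, 2]]
Q⁴ = [[18, 2, 7, 2, 7], [2, 4, 5, 4, 5], [7, 5, 8, 5, 7], [2, 4, 5, 4, 5], [7, 5, 7, 5, 8]]
Q⁵ = [[18, 18, 25, 18, 25], [18, 2, 7, 2, 7], [25, 7, 14, 7, 15], [18, 2, 7, 2, 7], [25, 7, 15, 7, 14]]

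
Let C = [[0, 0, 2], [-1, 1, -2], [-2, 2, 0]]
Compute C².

[[-4, 4, 0], [3, -3, -4], [-2, 2, -8]]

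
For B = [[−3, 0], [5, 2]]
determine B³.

tr B = −1 and det B = −6, so the characteristic polynomial is λ² − (−1)λ + (−6) with roots −3 and 2.
Eigenvectors give P = [[−1, 0], [1, 1]] with P⁻¹ = [[−1, 0], [1, 1]], and B = P·diag(−3, 2)·P⁻¹.
Then B³ = P·diag(−27, 8)·P⁻¹ = [[27, 0], [−27, 8]] · [[−1, 0], [1, 1]] = [[−27, 0], [35, 8]].

[[−27, 0], [35, 8]]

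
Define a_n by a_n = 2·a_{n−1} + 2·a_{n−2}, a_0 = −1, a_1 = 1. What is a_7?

88

With companion matrix A = [[2, 2], [1, 0]], [a_n, a_{n−1}]ᵀ = A·[a_{n−1}, a_{n−2}]ᵀ, so [a_7, a_6]ᵀ = A^6·[a_1, a_0]ᵀ.
A^6 = [[328, 240], [120, 88]], giving [a_7, a_6]ᵀ = [[88], [32]].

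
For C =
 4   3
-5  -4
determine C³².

C² = I (check: tr C = 0 and det C = -1), so C³² = I since 32 is even.

[[1, 0], [0, 1]]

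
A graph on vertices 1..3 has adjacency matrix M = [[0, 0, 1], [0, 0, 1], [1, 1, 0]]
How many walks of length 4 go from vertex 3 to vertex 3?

The number of length-4 walks from vertex 3 to vertex 3 is entry (3,3) of M^4, where M is the adjacency matrix.
M^2 = [[1, 1, 0], [1, 1, 0], [0, 0, 2]]
M^3 = [[0, 0, 2], [0, 0, 2], [2, 2, 0]]
M^4 = [[2, 2, 0], [2, 2, 0], [0, 0, 4]]

4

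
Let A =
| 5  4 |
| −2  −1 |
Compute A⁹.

tr A = 4 and det A = 3, so the characteristic polynomial is λ² − (4)λ + (3) with roots 3 and 1.
Eigenvectors give P = [[−2, −1], [1, 1]] with P⁻¹ = [[−1, −1], [1, 2]], and A = P·diag(3, 1)·P⁻¹.
Then A⁹ = P·diag(19683, 1)·P⁻¹ = [[−39366, −1], [19683, 1]] · [[−1, −1], [1, 2]] = [[39365, 39364], [−19682, −19681]].

[[39365, 39364], [−19682, −19681]]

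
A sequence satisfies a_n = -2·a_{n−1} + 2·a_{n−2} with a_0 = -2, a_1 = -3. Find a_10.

10272

With companion matrix T = [[-2, 2], [1, 0]], [a_n, a_{n−1}]ᵀ = T·[a_{n−1}, a_{n−2}]ᵀ, so [a_10, a_9]ᵀ = T⁹·[a_1, a_0]ᵀ.
T⁹ = [[-6688, 4896], [2448, -1792]], giving [a_10, a_9]ᵀ = [[10272], [-3760]].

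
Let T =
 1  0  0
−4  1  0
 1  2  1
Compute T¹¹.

T = I + N where N = [[0, 0, 0], [−4, 0, 0], [1, 2, 0]] is strictly lower-triangular, so N³ = 0.
(I + N)¹¹ = I + 11·N + 55·N² = [[1, 0, 0], [−44, 1, 0], [−429, 22, 1]].

[[1, 0, 0], [−44, 1, 0], [−429, 22, 1]]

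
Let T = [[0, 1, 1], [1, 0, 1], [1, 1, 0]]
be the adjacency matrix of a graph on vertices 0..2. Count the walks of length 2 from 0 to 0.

The number of length-2 walks from vertex 0 to vertex 0 is entry (0,0) of T², where T is the adjacency matrix.
T² = [[2, 1, 1], [1, 2, 1], [1, 1, 2]]

2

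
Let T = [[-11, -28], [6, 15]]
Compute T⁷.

tr T = 4 and det T = 3, so the characteristic polynomial is λ² − (4)λ + (3) with roots 1 and 3.
Eigenvectors give P = [[-7, -2], [3, 1]] with P⁻¹ = [[-1, -2], [3, 7]], and T = P·diag(1, 3)·P⁻¹.
Then T⁷ = P·diag(1, 2187)·P⁻¹ = [[-7, -4374], [3, 2187]] · [[-1, -2], [3, 7]] = [[-13115, -30604], [6558, 15303]].

[[-13115, -30604], [6558, 15303]]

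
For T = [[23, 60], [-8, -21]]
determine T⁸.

tr T = 2 and det T = -3, so the characteristic polynomial is λ² − (2)λ + (-3) with roots -1 and 3.
Eigenvectors give P = [[5, -3], [-2, 1]] with P⁻¹ = [[-1, -3], [-2, -5]], and T = P·diag(-1, 3)·P⁻¹.
Then T⁸ = P·diag(1, 6561)·P⁻¹ = [[5, -19683], [-2, 6561]] · [[-1, -3], [-2, -5]] = [[39361, 98400], [-13120, -32799]].

[[39361, 98400], [-13120, -32799]]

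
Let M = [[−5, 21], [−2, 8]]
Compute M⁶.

tr M = 3 and det M = 2, so the characteristic polynomial is λ² − (3)λ + (2) with roots 1 and 2.
Eigenvectors give P = [[7, 3], [2, 1]] with P⁻¹ = [[1, −3], [−2, 7]], and M = P·diag(1, 2)·P⁻¹.
Then M⁶ = P·diag(1, 64)·P⁻¹ = [[7, 192], [2, 64]] · [[1, −3], [−2, 7]] = [[−377, 1323], [−126, 442]].

[[−377, 1323], [−126, 442]]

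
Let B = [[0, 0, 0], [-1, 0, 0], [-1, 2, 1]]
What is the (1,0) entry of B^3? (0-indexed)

0

B^2 = [[0, 0, 0], [0, 0, 0], [-3, 2, 1]]
B^3 = [[0, 0, 0], [0, 0, 0], [-3, 2, 1]]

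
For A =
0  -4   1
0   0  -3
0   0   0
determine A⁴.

A is strictly triangular, hence nilpotent: A³ = 0, so A⁴ = 0.

[[0, 0, 0], [0, 0, 0], [0, 0, 0]]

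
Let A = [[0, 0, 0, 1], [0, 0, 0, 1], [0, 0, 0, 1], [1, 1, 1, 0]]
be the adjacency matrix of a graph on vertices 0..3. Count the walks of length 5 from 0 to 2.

0

The number of length-5 walks from vertex 0 to vertex 2 is entry (0,2) of A⁵, where A is the adjacency matrix.
A² = [[1, 1, 1, 0], [1, 1, 1, 0], [1, 1, 1, 0], [0, 0, 0, 3]]
A³ = [[0, 0, 0, 3], [0, 0, 0, 3], [0, 0, 0, 3], [3, 3, 3, 0]]
A⁴ = [[3, 3, 3, 0], [3, 3, 3, 0], [3, 3, 3, 0], [0, 0, 0, 9]]
A⁵ = [[0, 0, 0, 9], [0, 0, 0, 9], [0, 0, 0, 9], [9, 9, 9, 0]]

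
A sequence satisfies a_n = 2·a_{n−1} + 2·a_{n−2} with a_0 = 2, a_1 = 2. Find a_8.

3104

With companion matrix A = [[2, 2], [1, 0]], [a_n, a_{n−1}]ᵀ = A·[a_{n−1}, a_{n−2}]ᵀ, so [a_8, a_7]ᵀ = A⁷·[a_1, a_0]ᵀ.
A⁷ = [[896, 656], [328, 240]], giving [a_8, a_7]ᵀ = [[3104], [1136]].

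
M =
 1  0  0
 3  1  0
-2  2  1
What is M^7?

[[1, 0, 0], [21, 1, 0], [112, 14, 1]]

M = I + N where N = [[0, 0, 0], [3, 0, 0], [-2, 2, 0]] is strictly lower-triangular, so N^3 = 0.
(I + N)^7 = I + 7·N + 21·N^2 = [[1, 0, 0], [21, 1, 0], [112, 14, 1]].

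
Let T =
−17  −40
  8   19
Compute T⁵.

tr T = 2 and det T = −3, so the characteristic polynomial is λ² − (2)λ + (−3) with roots −1 and 3.
Eigenvectors give P = [[5, −2], [−2, 1]] with P⁻¹ = [[1, 2], [2, 5]], and T = P·diag(−1, 3)·P⁻¹.
Then T⁵ = P·diag(−1, 243)·P⁻¹ = [[−5, −486], [2, 243]] · [[1, 2], [2, 5]] = [[−977, −2440], [488, 1219]].

[[−977, −2440], [488, 1219]]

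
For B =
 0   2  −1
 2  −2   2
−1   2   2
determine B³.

[[−14, 26, −13], [26, −40, 26], [−13, 26, 12]]

B² = [[5, −6, 2], [−6, 12, −2], [2, −2, 9]]
B³ = [[−14, 26, −13], [26, −40, 26], [−13, 26, 12]]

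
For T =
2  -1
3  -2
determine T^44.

[[1, 0], [0, 1]]

T² = I (check: tr T = 0 and det T = -1), so T^44 = I since 44 is even.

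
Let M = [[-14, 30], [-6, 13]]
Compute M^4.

tr M = -1 and det M = -2, so the characteristic polynomial is λ² − (-1)λ + (-2) with roots -2 and 1.
Eigenvectors give P = [[5, 2], [2, 1]] with P⁻¹ = [[1, -2], [-2, 5]], and M = P·diag(-2, 1)·P⁻¹.
Then M^4 = P·diag(16, 1)·P⁻¹ = [[80, 2], [32, 1]] · [[1, -2], [-2, 5]] = [[76, -150], [30, -59]].

[[76, -150], [30, -59]]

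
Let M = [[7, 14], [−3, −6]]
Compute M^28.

[[7, 14], [−3, −6]]

M² = M (a projection; rank 1, trace 1), so M^28 = M.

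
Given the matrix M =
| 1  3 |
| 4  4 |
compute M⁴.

M² = [[13, 15], [20, 28]]
M³ = [[73, 99], [132, 172]]
M⁴ = [[469, 615], [820, 1084]]

[[469, 615], [820, 1084]]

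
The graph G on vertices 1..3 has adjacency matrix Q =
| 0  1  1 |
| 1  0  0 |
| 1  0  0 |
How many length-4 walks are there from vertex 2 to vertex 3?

2

The number of length-4 walks from vertex 2 to vertex 3 is entry (2,3) of Q⁴, where Q is the adjacency matrix.
Q² = [[2, 0, 0], [0, 1, 1], [0, 1, 1]]
Q³ = [[0, 2, 2], [2, 0, 0], [2, 0, 0]]
Q⁴ = [[4, 0, 0], [0, 2, 2], [0, 2, 2]]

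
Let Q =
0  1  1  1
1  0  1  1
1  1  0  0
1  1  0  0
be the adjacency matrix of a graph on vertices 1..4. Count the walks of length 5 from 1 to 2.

33

The number of length-5 walks from vertex 1 to vertex 2 is entry (1,2) of Q⁵, where Q is the adjacency matrix.
Q² = [[3, 2, 1, 1], [2, 3, 1, 1], [1, 1, 2, 2], [1, 1, 2, 2]]
Q³ = [[4, 5, 5, 5], [5, 4, 5, 5], [5, 5, 2, 2], [5, 5, 2, 2]]
Q⁴ = [[15, 14, 9, 9], [14, 15, 9, 9], [9, 9, 10, 10], [9, 9, 10, 10]]
Q⁵ = [[32, 33, 29, 29], [33, 32, 29, 29], [29, 29, 18, 18], [29, 29, 18, 18]]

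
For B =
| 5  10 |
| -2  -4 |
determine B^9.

[[5, 10], [-2, -4]]

B² = B (a projection; rank 1, trace 1), so B^9 = B.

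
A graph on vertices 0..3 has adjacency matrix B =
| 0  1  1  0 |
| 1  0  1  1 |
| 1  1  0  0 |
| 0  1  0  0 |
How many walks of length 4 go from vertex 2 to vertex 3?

4

The number of length-4 walks from vertex 2 to vertex 3 is entry (2,3) of B^4, where B is the adjacency matrix.
B^2 = [[2, 1, 1, 1], [1, 3, 1, 0], [1, 1, 2, 1], [1, 0, 1, 1]]
B^3 = [[2, 4, 3, 1], [4, 2, 4, 3], [3, 4, 2, 1], [1, 3, 1, 0]]
B^4 = [[7, 6, 6, 4], [6, 11, 6, 2], [6, 6, 7, 4], [4, 2, 4, 3]]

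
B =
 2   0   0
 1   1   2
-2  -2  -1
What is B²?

[[4, 0, 0], [-1, -3, 0], [-4, 0, -3]]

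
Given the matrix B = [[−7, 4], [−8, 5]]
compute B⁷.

[[−4375, 2188], [−4376, 2189]]

tr B = −2 and det B = −3, so the characteristic polynomial is λ² − (−2)λ + (−3) with roots 1 and −3.
Eigenvectors give P = [[−1, 1], [−2, 1]] with P⁻¹ = [[1, −1], [2, −1]], and B = P·diag(1, −3)·P⁻¹.
Then B⁷ = P·diag(1, −2187)·P⁻¹ = [[−1, −2187], [−2, −2187]] · [[1, −1], [2, −1]] = [[−4375, 2188], [−4376, 2189]].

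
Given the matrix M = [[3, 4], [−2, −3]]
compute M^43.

M² = I (check: tr M = 0 and det M = −1), so M^43 = M since 43 is odd.

[[3, 4], [−2, −3]]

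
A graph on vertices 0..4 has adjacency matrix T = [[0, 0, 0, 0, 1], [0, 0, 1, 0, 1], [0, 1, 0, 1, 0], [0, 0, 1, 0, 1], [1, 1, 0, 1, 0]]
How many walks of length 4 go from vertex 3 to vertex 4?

The number of length-4 walks from vertex 3 to vertex 4 is entry (3,4) of T⁴, where T is the adjacency matrix.
T² = [[1, 1, 0, 1, 0], [1, 2, 0, 2, 0], [0, 0, 2, 0, 2], [1, 2, 0, 2, 0], [0, 0, 2, 0, 3]]
T³ = [[0, 0, 2, 0, 3], [0, 0, 4, 0, 5], [2, 4, 0, 4, 0], [0, 0, 4, 0, 5], [3, 5, 0, 5, 0]]
T⁴ = [[3, 5, 0, 5, 0], [5, 9, 0, 9, 0], [0, 0, 8, 0, 10], [5, 9, 0, 9, 0], [0, 0, 10, 0, 13]]

0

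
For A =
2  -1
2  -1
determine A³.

[[2, -1], [2, -1]]

A² = A (a projection; rank 1, trace 1), so A³ = A.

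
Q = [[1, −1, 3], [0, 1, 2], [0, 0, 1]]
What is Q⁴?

[[1, −4, 0], [0, 1, 8], [0, 0, 1]]

Q = I + N where N = [[0, −1, 3], [0, 0, 2], [0, 0, 0]] is strictly upper-triangular, so N³ = 0.
(I + N)⁴ = I + 4·N + 6·N² = [[1, −4, 0], [0, 1, 8], [0, 0, 1]].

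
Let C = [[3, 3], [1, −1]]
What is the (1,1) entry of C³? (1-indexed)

C² = [[12, 6], [2, 4]]
C³ = [[42, 30], [10, 2]]

42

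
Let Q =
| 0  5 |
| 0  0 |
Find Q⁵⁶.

Q is strictly triangular, hence nilpotent: Q² = 0, so Q⁵⁶ = 0.

[[0, 0], [0, 0]]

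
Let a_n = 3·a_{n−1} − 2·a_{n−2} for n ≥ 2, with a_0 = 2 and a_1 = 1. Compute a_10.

−1021

With companion matrix A = [[3, −2], [1, 0]], [a_n, a_{n−1}]ᵀ = A·[a_{n−1}, a_{n−2}]ᵀ, so [a_10, a_9]ᵀ = A^9·[a_1, a_0]ᵀ.
A^9 = [[1023, −1022], [511, −510]], giving [a_10, a_9]ᵀ = [[−1021], [−509]].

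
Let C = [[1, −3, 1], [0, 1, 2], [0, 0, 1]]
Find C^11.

C = I + N where N = [[0, −3, 1], [0, 0, 2], [0, 0, 0]] is strictly upper-triangular, so N^3 = 0.
(I + N)^11 = I + 11·N + 55·N^2 = [[1, −33, −319], [0, 1, 22], [0, 0, 1]].

[[1, −33, −319], [0, 1, 22], [0, 0, 1]]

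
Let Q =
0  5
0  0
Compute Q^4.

Q is strictly triangular, hence nilpotent: Q^2 = 0, so Q^4 = 0.

[[0, 0], [0, 0]]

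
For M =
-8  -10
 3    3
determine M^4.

[[406, 650], [-195, -309]]

tr M = -5 and det M = 6, so the characteristic polynomial is λ² − (-5)λ + (6) with roots -3 and -2.
Eigenvectors give P = [[-2, -5], [1, 3]] with P⁻¹ = [[-3, -5], [1, 2]], and M = P·diag(-3, -2)·P⁻¹.
Then M^4 = P·diag(81, 16)·P⁻¹ = [[-162, -80], [81, 48]] · [[-3, -5], [1, 2]] = [[406, 650], [-195, -309]].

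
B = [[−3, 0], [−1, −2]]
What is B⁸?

[[6561, 0], [6305, 256]]

tr B = −5 and det B = 6, so the characteristic polynomial is λ² − (−5)λ + (6) with roots −2 and −3.
Eigenvectors give P = [[0, 1], [1, 1]] with P⁻¹ = [[−1, 1], [1, 0]], and B = P·diag(−2, −3)·P⁻¹.
Then B⁸ = P·diag(256, 6561)·P⁻¹ = [[0, 6561], [256, 6561]] · [[−1, 1], [1, 0]] = [[6561, 0], [6305, 256]].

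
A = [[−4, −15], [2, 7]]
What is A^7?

tr A = 3 and det A = 2, so the characteristic polynomial is λ² − (3)λ + (2) with roots 1 and 2.
Eigenvectors give P = [[3, −5], [−1, 2]] with P⁻¹ = [[2, 5], [1, 3]], and A = P·diag(1, 2)·P⁻¹.
Then A^7 = P·diag(1, 128)·P⁻¹ = [[3, −640], [−1, 256]] · [[2, 5], [1, 3]] = [[−634, −1905], [254, 763]].

[[−634, −1905], [254, 763]]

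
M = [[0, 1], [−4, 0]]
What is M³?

M² = [[−4, 0], [0, −4]]
M³ = [[0, −4], [16, 0]]

[[0, −4], [16, 0]]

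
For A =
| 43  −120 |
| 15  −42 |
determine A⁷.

tr A = 1 and det A = −6, so the characteristic polynomial is λ² − (1)λ + (−6) with roots −2 and 3.
Eigenvectors give P = [[8, −3], [3, −1]] with P⁻¹ = [[−1, 3], [−3, 8]], and A = P·diag(−2, 3)·P⁻¹.
Then A⁷ = P·diag(−128, 2187)·P⁻¹ = [[−1024, −6561], [−384, −2187]] · [[−1, 3], [−3, 8]] = [[20707, −55560], [6945, −18648]].

[[20707, −55560], [6945, −18648]]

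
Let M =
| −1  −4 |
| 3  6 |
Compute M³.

[[−49, −76], [57, 84]]

tr M = 5 and det M = 6, so the characteristic polynomial is λ² − (5)λ + (6) with roots 2 and 3.
Eigenvectors give P = [[4, −1], [−3, 1]] with P⁻¹ = [[1, 1], [3, 4]], and M = P·diag(2, 3)·P⁻¹.
Then M³ = P·diag(8, 27)·P⁻¹ = [[32, −27], [−24, 27]] · [[1, 1], [3, 4]] = [[−49, −76], [57, 84]].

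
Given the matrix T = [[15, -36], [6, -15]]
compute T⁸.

[[6561, 0], [0, 6561]]

tr T = 0 and det T = -9, so the characteristic polynomial is λ² − (0)λ + (-9) with roots -3 and 3.
Eigenvectors give P = [[2, 3], [1, 1]] with P⁻¹ = [[-1, 3], [1, -2]], and T = P·diag(-3, 3)·P⁻¹.
Then T⁸ = P·diag(6561, 6561)·P⁻¹ = [[13122, 19683], [6561, 6561]] · [[-1, 3], [1, -2]] = [[6561, 0], [0, 6561]].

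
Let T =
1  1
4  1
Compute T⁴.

[[41, 20], [80, 41]]

T² = [[5, 2], [8, 5]]
T³ = [[13, 7], [28, 13]]
T⁴ = [[41, 20], [80, 41]]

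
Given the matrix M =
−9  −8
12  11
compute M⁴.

[[−159, −160], [240, 241]]

tr M = 2 and det M = −3, so the characteristic polynomial is λ² − (2)λ + (−3) with roots 3 and −1.
Eigenvectors give P = [[−2, −1], [3, 1]] with P⁻¹ = [[1, 1], [−3, −2]], and M = P·diag(3, −1)·P⁻¹.
Then M⁴ = P·diag(81, 1)·P⁻¹ = [[−162, −1], [243, 1]] · [[1, 1], [−3, −2]] = [[−159, −160], [240, 241]].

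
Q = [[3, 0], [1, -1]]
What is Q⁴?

Q² = [[9, 0], [2, 1]]
Q³ = [[27, 0], [7, -1]]
Q⁴ = [[81, 0], [20, 1]]

[[81, 0], [20, 1]]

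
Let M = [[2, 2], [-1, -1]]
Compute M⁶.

[[2, 2], [-1, -1]]

M² = M (a projection; rank 1, trace 1), so M⁶ = M.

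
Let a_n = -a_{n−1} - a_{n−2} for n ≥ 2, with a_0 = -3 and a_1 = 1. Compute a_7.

With companion matrix C = [[-1, -1], [1, 0]], [a_n, a_{n−1}]ᵀ = C·[a_{n−1}, a_{n−2}]ᵀ, so [a_7, a_6]ᵀ = C⁶·[a_1, a_0]ᵀ.
C⁶ = [[1, 0], [0, 1]], giving [a_7, a_6]ᵀ = [[1], [-3]].

1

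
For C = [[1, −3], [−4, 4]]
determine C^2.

[[13, −15], [−20, 28]]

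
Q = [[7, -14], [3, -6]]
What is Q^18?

[[7, -14], [3, -6]]

Q² = Q (a projection; rank 1, trace 1), so Q^18 = Q.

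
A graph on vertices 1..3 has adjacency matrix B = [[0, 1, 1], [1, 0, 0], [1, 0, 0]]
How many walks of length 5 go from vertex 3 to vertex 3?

The number of length-5 walks from vertex 3 to vertex 3 is entry (3,3) of B^5, where B is the adjacency matrix.
B^2 = [[2, 0, 0], [0, 1, 1], [0, 1, 1]]
B^3 = [[0, 2, 2], [2, 0, 0], [2, 0, 0]]
B^4 = [[4, 0, 0], [0, 2, 2], [0, 2, 2]]
B^5 = [[0, 4, 4], [4, 0, 0], [4, 0, 0]]

0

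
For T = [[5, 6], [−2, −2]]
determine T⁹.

[[2045, 3066], [−1022, −1532]]

tr T = 3 and det T = 2, so the characteristic polynomial is λ² − (3)λ + (2) with roots 1 and 2.
Eigenvectors give P = [[−3, −2], [2, 1]] with P⁻¹ = [[1, 2], [−2, −3]], and T = P·diag(1, 2)·P⁻¹.
Then T⁹ = P·diag(1, 512)·P⁻¹ = [[−3, −1024], [2, 512]] · [[1, 2], [−2, −3]] = [[2045, 3066], [−1022, −1532]].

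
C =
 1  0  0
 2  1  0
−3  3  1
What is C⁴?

C = I + N where N = [[0, 0, 0], [2, 0, 0], [−3, 3, 0]] is strictly lower-triangular, so N³ = 0.
(I + N)⁴ = I + 4·N + 6·N² = [[1, 0, 0], [8, 1, 0], [24, 12, 1]].

[[1, 0, 0], [8, 1, 0], [24, 12, 1]]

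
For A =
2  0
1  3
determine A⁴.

tr A = 5 and det A = 6, so the characteristic polynomial is λ² − (5)λ + (6) with roots 2 and 3.
Eigenvectors give P = [[1, 0], [-1, -1]] with P⁻¹ = [[1, 0], [-1, -1]], and A = P·diag(2, 3)·P⁻¹.
Then A⁴ = P·diag(16, 81)·P⁻¹ = [[16, 0], [-16, -81]] · [[1, 0], [-1, -1]] = [[16, 0], [65, 81]].

[[16, 0], [65, 81]]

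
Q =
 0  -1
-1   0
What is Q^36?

[[1, 0], [0, 1]]

Q² = I (check: tr Q = 0 and det Q = -1), so Q^36 = I since 36 is even.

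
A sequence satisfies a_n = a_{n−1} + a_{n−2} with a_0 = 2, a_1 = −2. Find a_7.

With companion matrix B = [[1, 1], [1, 0]], [a_n, a_{n−1}]ᵀ = B·[a_{n−1}, a_{n−2}]ᵀ, so [a_7, a_6]ᵀ = B^6·[a_1, a_0]ᵀ.
B^6 = [[13, 8], [8, 5]], giving [a_7, a_6]ᵀ = [[−10], [−6]].

−10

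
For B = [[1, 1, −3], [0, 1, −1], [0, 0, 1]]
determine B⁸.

[[1, 8, −52], [0, 1, −8], [0, 0, 1]]

B = I + N where N = [[0, 1, −3], [0, 0, −1], [0, 0, 0]] is strictly upper-triangular, so N³ = 0.
(I + N)⁸ = I + 8·N + 28·N² = [[1, 8, −52], [0, 1, −8], [0, 0, 1]].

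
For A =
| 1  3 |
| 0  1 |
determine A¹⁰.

[[1, 30], [0, 1]]

A = I + N where N = [[0, 3], [0, 0]] is strictly upper-triangular, so N² = 0.
(I + N)¹⁰ = I + 10·N = [[1, 30], [0, 1]].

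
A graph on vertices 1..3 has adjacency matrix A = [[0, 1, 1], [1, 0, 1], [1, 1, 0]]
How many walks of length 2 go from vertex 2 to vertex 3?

The number of length-2 walks from vertex 2 to vertex 3 is entry (2,3) of A², where A is the adjacency matrix.
A² = [[2, 1, 1], [1, 2, 1], [1, 1, 2]]

1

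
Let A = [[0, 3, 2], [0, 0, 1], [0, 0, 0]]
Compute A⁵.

[[0, 0, 0], [0, 0, 0], [0, 0, 0]]

A is strictly triangular, hence nilpotent: A³ = 0, so A⁵ = 0.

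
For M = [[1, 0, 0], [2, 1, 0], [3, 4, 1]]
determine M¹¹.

M = I + N where N = [[0, 0, 0], [2, 0, 0], [3, 4, 0]] is strictly lower-triangular, so N³ = 0.
(I + N)¹¹ = I + 11·N + 55·N² = [[1, 0, 0], [22, 1, 0], [473, 44, 1]].

[[1, 0, 0], [22, 1, 0], [473, 44, 1]]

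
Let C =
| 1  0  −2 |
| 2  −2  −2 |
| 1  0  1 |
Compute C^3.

C^2 = [[−1, 0, −4], [−4, 4, −2], [2, 0, −1]]
C^3 = [[−5, 0, −2], [2, −8, −2], [1, 0, −5]]

[[−5, 0, −2], [2, −8, −2], [1, 0, −5]]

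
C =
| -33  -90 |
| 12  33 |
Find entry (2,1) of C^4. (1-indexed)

tr C = 0 and det C = -9, so the characteristic polynomial is λ² − (0)λ + (-9) with roots -3 and 3.
Eigenvectors give P = [[-3, -5], [1, 2]] with P⁻¹ = [[-2, -5], [1, 3]], and C = P·diag(-3, 3)·P⁻¹.
Then C^4 = P·diag(81, 81)·P⁻¹ = [[-243, -405], [81, 162]] · [[-2, -5], [1, 3]] = [[81, 0], [0, 81]].

0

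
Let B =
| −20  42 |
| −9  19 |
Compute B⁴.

tr B = −1 and det B = −2, so the characteristic polynomial is λ² − (−1)λ + (−2) with roots −2 and 1.
Eigenvectors give P = [[−7, −2], [−3, −1]] with P⁻¹ = [[−1, 2], [3, −7]], and B = P·diag(−2, 1)·P⁻¹.
Then B⁴ = P·diag(16, 1)·P⁻¹ = [[−112, −2], [−48, −1]] · [[−1, 2], [3, −7]] = [[106, −210], [45, −89]].

[[106, −210], [45, −89]]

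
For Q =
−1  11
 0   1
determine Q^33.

[[−1, 11], [0, 1]]

Q² = I (check: tr Q = 0 and det Q = −1), so Q^33 = Q since 33 is odd.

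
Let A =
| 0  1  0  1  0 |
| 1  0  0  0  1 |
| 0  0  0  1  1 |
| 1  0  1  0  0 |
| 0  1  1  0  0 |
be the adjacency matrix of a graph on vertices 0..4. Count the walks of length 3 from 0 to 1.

3

The number of length-3 walks from vertex 0 to vertex 1 is entry (0,1) of A³, where A is the adjacency matrix.
A² = [[2, 0, 1, 0, 1], [0, 2, 1, 1, 0], [1, 1, 2, 0, 0], [0, 1, 0, 2, 1], [1, 0, 0, 1, 2]]
A³ = [[0, 3, 1, 3, 1], [3, 0, 1, 1, 3], [1, 1, 0, 3, 3], [3, 1, 3, 0, 1], [1, 3, 3, 1, 0]]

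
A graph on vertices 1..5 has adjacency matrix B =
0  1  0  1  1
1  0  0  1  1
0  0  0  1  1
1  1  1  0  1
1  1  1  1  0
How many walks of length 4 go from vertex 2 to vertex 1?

24

The number of length-4 walks from vertex 2 to vertex 1 is entry (2,1) of B⁴, where B is the adjacency matrix.
B² = [[3, 2, 2, 2, 2], [2, 3, 2, 2, 2], [2, 2, 2, 1, 1], [2, 2, 1, 4, 3], [2, 2, 1, 3, 4]]
B³ = [[6, 7, 4, 9, 9], [7, 6, 4, 9, 9], [4, 4, 2, 7, 7], [9, 9, 7, 8, 9], [9, 9, 7, 9, 8]]
B⁴ = [[25, 24, 18, 26, 26], [24, 25, 18, 26, 26], [18, 18, 14, 17, 17], [26, 26, 17, 34, 33], [26, 26, 17, 33, 34]]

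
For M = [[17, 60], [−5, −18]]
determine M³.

tr M = −1 and det M = −6, so the characteristic polynomial is λ² − (−1)λ + (−6) with roots 2 and −3.
Eigenvectors give P = [[4, −3], [−1, 1]] with P⁻¹ = [[1, 3], [1, 4]], and M = P·diag(2, −3)·P⁻¹.
Then M³ = P·diag(8, −27)·P⁻¹ = [[32, 81], [−8, −27]] · [[1, 3], [1, 4]] = [[113, 420], [−35, −132]].

[[113, 420], [−35, −132]]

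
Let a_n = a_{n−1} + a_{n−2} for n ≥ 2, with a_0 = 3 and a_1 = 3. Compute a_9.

165

With companion matrix M = [[1, 1], [1, 0]], [a_n, a_{n−1}]ᵀ = M·[a_{n−1}, a_{n−2}]ᵀ, so [a_9, a_8]ᵀ = M⁸·[a_1, a_0]ᵀ.
M⁸ = [[34, 21], [21, 13]], giving [a_9, a_8]ᵀ = [[165], [102]].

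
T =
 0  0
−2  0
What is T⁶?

[[0, 0], [0, 0]]

T is strictly triangular, hence nilpotent: T² = 0, so T⁶ = 0.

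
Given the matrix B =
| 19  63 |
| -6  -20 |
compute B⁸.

[[-1529, -5355], [510, 1786]]

tr B = -1 and det B = -2, so the characteristic polynomial is λ² − (-1)λ + (-2) with roots 1 and -2.
Eigenvectors give P = [[-7, 3], [2, -1]] with P⁻¹ = [[-1, -3], [-2, -7]], and B = P·diag(1, -2)·P⁻¹.
Then B⁸ = P·diag(1, 256)·P⁻¹ = [[-7, 768], [2, -256]] · [[-1, -3], [-2, -7]] = [[-1529, -5355], [510, 1786]].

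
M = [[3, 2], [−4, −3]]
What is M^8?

[[1, 0], [0, 1]]

M² = I (check: tr M = 0 and det M = −1), so M^8 = I since 8 is even.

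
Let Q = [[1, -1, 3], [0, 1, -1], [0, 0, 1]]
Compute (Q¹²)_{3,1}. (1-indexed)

0

Q = I + N where N = [[0, -1, 3], [0, 0, -1], [0, 0, 0]] is strictly upper-triangular, so N³ = 0.
(I + N)¹² = I + 12·N + 66·N² = [[1, -12, 102], [0, 1, -12], [0, 0, 1]].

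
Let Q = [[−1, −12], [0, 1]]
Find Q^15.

Q² = I (check: tr Q = 0 and det Q = −1), so Q^15 = Q since 15 is odd.

[[−1, −12], [0, 1]]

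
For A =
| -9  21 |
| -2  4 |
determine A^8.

[[44391, -132405], [12610, -37574]]

tr A = -5 and det A = 6, so the characteristic polynomial is λ² − (-5)λ + (6) with roots -3 and -2.
Eigenvectors give P = [[-7, -3], [-2, -1]] with P⁻¹ = [[-1, 3], [2, -7]], and A = P·diag(-3, -2)·P⁻¹.
Then A^8 = P·diag(6561, 256)·P⁻¹ = [[-45927, -768], [-13122, -256]] · [[-1, 3], [2, -7]] = [[44391, -132405], [12610, -37574]].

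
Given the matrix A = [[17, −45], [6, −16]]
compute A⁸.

tr A = 1 and det A = −2, so the characteristic polynomial is λ² − (1)λ + (−2) with roots 2 and −1.
Eigenvectors give P = [[3, −5], [1, −2]] with P⁻¹ = [[2, −5], [1, −3]], and A = P·diag(2, −1)·P⁻¹.
Then A⁸ = P·diag(256, 1)·P⁻¹ = [[768, −5], [256, −2]] · [[2, −5], [1, −3]] = [[1531, −3825], [510, −1274]].

[[1531, −3825], [510, −1274]]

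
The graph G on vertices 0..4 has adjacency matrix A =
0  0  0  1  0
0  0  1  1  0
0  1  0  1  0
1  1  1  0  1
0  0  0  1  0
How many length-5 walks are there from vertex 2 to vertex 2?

The number of length-5 walks from vertex 2 to vertex 2 is entry (2,2) of A⁵, where A is the adjacency matrix.
A² = [[1, 1, 1, 0, 1], [1, 2, 1, 1, 1], [1, 1, 2, 1, 1], [0, 1, 1, 4, 0], [1, 1, 1, 0, 1]]
A³ = [[0, 1, 1, 4, 0], [1, 2, 3, 5, 1], [1, 3, 2, 5, 1], [4, 5, 5, 2, 4], [0, 1, 1, 4, 0]]
A⁴ = [[4, 5, 5, 2, 4], [5, 8, 7, 7, 5], [5, 7, 8, 7, 5], [2, 7, 7, 18, 2], [4, 5, 5, 2, 4]]
A⁵ = [[2, 7, 7, 18, 2], [7, 14, 15, 25, 7], [7, 15, 14, 25, 7], [18, 25, 25, 18, 18], [2, 7, 7, 18, 2]]

14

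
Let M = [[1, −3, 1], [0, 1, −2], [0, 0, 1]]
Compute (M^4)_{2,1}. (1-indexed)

M = I + N where N = [[0, −3, 1], [0, 0, −2], [0, 0, 0]] is strictly upper-triangular, so N^3 = 0.
(I + N)^4 = I + 4·N + 6·N^2 = [[1, −12, 40], [0, 1, −8], [0, 0, 1]].

0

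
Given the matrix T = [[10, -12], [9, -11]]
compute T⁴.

[[-44, 60], [-45, 61]]

tr T = -1 and det T = -2, so the characteristic polynomial is λ² − (-1)λ + (-2) with roots -2 and 1.
Eigenvectors give P = [[-1, 4], [-1, 3]] with P⁻¹ = [[3, -4], [1, -1]], and T = P·diag(-2, 1)·P⁻¹.
Then T⁴ = P·diag(16, 1)·P⁻¹ = [[-16, 4], [-16, 3]] · [[3, -4], [1, -1]] = [[-44, 60], [-45, 61]].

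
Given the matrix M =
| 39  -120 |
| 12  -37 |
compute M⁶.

tr M = 2 and det M = -3, so the characteristic polynomial is λ² − (2)λ + (-3) with roots -1 and 3.
Eigenvectors give P = [[3, 10], [1, 3]] with P⁻¹ = [[-3, 10], [1, -3]], and M = P·diag(-1, 3)·P⁻¹.
Then M⁶ = P·diag(1, 729)·P⁻¹ = [[3, 7290], [1, 2187]] · [[-3, 10], [1, -3]] = [[7281, -21840], [2184, -6551]].

[[7281, -21840], [2184, -6551]]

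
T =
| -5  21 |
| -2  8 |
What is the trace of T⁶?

65

tr T = 3 and det T = 2, so the characteristic polynomial is λ² − (3)λ + (2) with roots 1 and 2.
Eigenvectors give P = [[7, 3], [2, 1]] with P⁻¹ = [[1, -3], [-2, 7]], and T = P·diag(1, 2)·P⁻¹.
Then T⁶ = P·diag(1, 64)·P⁻¹ = [[7, 192], [2, 64]] · [[1, -3], [-2, 7]] = [[-377, 1323], [-126, 442]].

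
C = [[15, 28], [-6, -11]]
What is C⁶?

[[5097, 10192], [-2184, -4367]]

tr C = 4 and det C = 3, so the characteristic polynomial is λ² − (4)λ + (3) with roots 1 and 3.
Eigenvectors give P = [[-2, 7], [1, -3]] with P⁻¹ = [[3, 7], [1, 2]], and C = P·diag(1, 3)·P⁻¹.
Then C⁶ = P·diag(1, 729)·P⁻¹ = [[-2, 5103], [1, -2187]] · [[3, 7], [1, 2]] = [[5097, 10192], [-2184, -4367]].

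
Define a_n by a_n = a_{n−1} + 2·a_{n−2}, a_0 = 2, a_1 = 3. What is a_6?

With companion matrix T = [[1, 2], [1, 0]], [a_n, a_{n−1}]ᵀ = T·[a_{n−1}, a_{n−2}]ᵀ, so [a_6, a_5]ᵀ = T^5·[a_1, a_0]ᵀ.
T^5 = [[21, 22], [11, 10]], giving [a_6, a_5]ᵀ = [[107], [53]].

107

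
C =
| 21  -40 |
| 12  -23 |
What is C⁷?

tr C = -2 and det C = -3, so the characteristic polynomial is λ² − (-2)λ + (-3) with roots 1 and -3.
Eigenvectors give P = [[2, -5], [1, -3]] with P⁻¹ = [[3, -5], [1, -2]], and C = P·diag(1, -3)·P⁻¹.
Then C⁷ = P·diag(1, -2187)·P⁻¹ = [[2, 10935], [1, 6561]] · [[3, -5], [1, -2]] = [[10941, -21880], [6564, -13127]].

[[10941, -21880], [6564, -13127]]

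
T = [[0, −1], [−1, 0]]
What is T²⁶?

[[1, 0], [0, 1]]

T² = I (check: tr T = 0 and det T = −1), so T²⁶ = I since 26 is even.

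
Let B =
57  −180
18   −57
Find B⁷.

tr B = 0 and det B = −9, so the characteristic polynomial is λ² − (0)λ + (−9) with roots 3 and −3.
Eigenvectors give P = [[−10, 3], [−3, 1]] with P⁻¹ = [[−1, 3], [−3, 10]], and B = P·diag(3, −3)·P⁻¹.
Then B⁷ = P·diag(2187, −2187)·P⁻¹ = [[−21870, −6561], [−6561, −2187]] · [[−1, 3], [−3, 10]] = [[41553, −131220], [13122, −41553]].

[[41553, −131220], [13122, −41553]]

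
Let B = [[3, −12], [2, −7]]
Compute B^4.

[[−159, 480], [−80, 241]]

tr B = −4 and det B = 3, so the characteristic polynomial is λ² − (−4)λ + (3) with roots −3 and −1.
Eigenvectors give P = [[−2, −3], [−1, −1]] with P⁻¹ = [[1, −3], [−1, 2]], and B = P·diag(−3, −1)·P⁻¹.
Then B^4 = P·diag(81, 1)·P⁻¹ = [[−162, −3], [−81, −1]] · [[1, −3], [−1, 2]] = [[−159, 480], [−80, 241]].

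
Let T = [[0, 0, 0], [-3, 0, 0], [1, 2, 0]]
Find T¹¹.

T is strictly triangular, hence nilpotent: T³ = 0, so T¹¹ = 0.

[[0, 0, 0], [0, 0, 0], [0, 0, 0]]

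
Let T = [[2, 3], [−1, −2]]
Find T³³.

[[2, 3], [−1, −2]]

T² = I (check: tr T = 0 and det T = −1), so T³³ = T since 33 is odd.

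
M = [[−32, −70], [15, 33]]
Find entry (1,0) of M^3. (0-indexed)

105

tr M = 1 and det M = −6, so the characteristic polynomial is λ² − (1)λ + (−6) with roots 3 and −2.
Eigenvectors give P = [[−2, 7], [1, −3]] with P⁻¹ = [[3, 7], [1, 2]], and M = P·diag(3, −2)·P⁻¹.
Then M^3 = P·diag(27, −8)·P⁻¹ = [[−54, −56], [27, 24]] · [[3, 7], [1, 2]] = [[−218, −490], [105, 237]].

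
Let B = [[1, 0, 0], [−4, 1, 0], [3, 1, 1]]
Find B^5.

B = I + N where N = [[0, 0, 0], [−4, 0, 0], [3, 1, 0]] is strictly lower-triangular, so N^3 = 0.
(I + N)^5 = I + 5·N + 10·N^2 = [[1, 0, 0], [−20, 1, 0], [−25, 5, 1]].

[[1, 0, 0], [−20, 1, 0], [−25, 5, 1]]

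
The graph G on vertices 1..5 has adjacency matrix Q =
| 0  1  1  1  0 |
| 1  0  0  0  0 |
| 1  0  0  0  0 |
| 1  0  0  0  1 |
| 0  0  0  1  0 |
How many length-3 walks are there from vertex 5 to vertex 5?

The number of length-3 walks from vertex 5 to vertex 5 is entry (5,5) of Q³, where Q is the adjacency matrix.
Q² = [[3, 0, 0, 0, 1], [0, 1, 1, 1, 0], [0, 1, 1, 1, 0], [0, 1, 1, 2, 0], [1, 0, 0, 0, 1]]
Q³ = [[0, 3, 3, 4, 0], [3, 0, 0, 0, 1], [3, 0, 0, 0, 1], [4, 0, 0, 0, 2], [0, 1, 1, 2, 0]]

0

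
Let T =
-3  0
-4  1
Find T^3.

[[-27, 0], [-28, 1]]

tr T = -2 and det T = -3, so the characteristic polynomial is λ² − (-2)λ + (-3) with roots 1 and -3.
Eigenvectors give P = [[0, 1], [-1, 1]] with P⁻¹ = [[1, -1], [1, 0]], and T = P·diag(1, -3)·P⁻¹.
Then T^3 = P·diag(1, -27)·P⁻¹ = [[0, -27], [-1, -27]] · [[1, -1], [1, 0]] = [[-27, 0], [-28, 1]].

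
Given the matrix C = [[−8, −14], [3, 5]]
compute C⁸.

tr C = −3 and det C = 2, so the characteristic polynomial is λ² − (−3)λ + (2) with roots −2 and −1.
Eigenvectors give P = [[7, −2], [−3, 1]] with P⁻¹ = [[1, 2], [3, 7]], and C = P·diag(−2, −1)·P⁻¹.
Then C⁸ = P·diag(256, 1)·P⁻¹ = [[1792, −2], [−768, 1]] · [[1, 2], [3, 7]] = [[1786, 3570], [−765, −1529]].

[[1786, 3570], [−765, −1529]]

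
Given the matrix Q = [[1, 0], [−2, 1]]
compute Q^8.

[[1, 0], [−16, 1]]

Q = I + N where N = [[0, 0], [−2, 0]] is strictly lower-triangular, so N^2 = 0.
(I + N)^8 = I + 8·N = [[1, 0], [−16, 1]].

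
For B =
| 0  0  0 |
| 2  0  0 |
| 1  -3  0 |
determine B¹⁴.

[[0, 0, 0], [0, 0, 0], [0, 0, 0]]

B is strictly triangular, hence nilpotent: B³ = 0, so B¹⁴ = 0.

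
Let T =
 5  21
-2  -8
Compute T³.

[[41, 147], [-14, -50]]

tr T = -3 and det T = 2, so the characteristic polynomial is λ² − (-3)λ + (2) with roots -2 and -1.
Eigenvectors give P = [[-3, 7], [1, -2]] with P⁻¹ = [[2, 7], [1, 3]], and T = P·diag(-2, -1)·P⁻¹.
Then T³ = P·diag(-8, -1)·P⁻¹ = [[24, -7], [-8, 2]] · [[2, 7], [1, 3]] = [[41, 147], [-14, -50]].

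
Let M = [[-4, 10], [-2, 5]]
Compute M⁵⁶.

M² = M (a projection; rank 1, trace 1), so M⁵⁶ = M.

[[-4, 10], [-2, 5]]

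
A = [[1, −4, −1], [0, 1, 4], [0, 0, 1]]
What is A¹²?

[[1, −48, −1068], [0, 1, 48], [0, 0, 1]]

A = I + N where N = [[0, −4, −1], [0, 0, 4], [0, 0, 0]] is strictly upper-triangular, so N³ = 0.
(I + N)¹² = I + 12·N + 66·N² = [[1, −48, −1068], [0, 1, 48], [0, 0, 1]].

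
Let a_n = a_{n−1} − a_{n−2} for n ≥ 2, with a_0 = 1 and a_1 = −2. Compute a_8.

−3

With companion matrix M = [[1, −1], [1, 0]], [a_n, a_{n−1}]ᵀ = M·[a_{n−1}, a_{n−2}]ᵀ, so [a_8, a_7]ᵀ = M⁷·[a_1, a_0]ᵀ.
M⁷ = [[1, −1], [1, 0]], giving [a_8, a_7]ᵀ = [[−3], [−2]].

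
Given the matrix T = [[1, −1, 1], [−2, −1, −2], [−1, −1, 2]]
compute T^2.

[[2, −1, 5], [2, 5, −4], [−1, 0, 5]]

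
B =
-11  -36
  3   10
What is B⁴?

tr B = -1 and det B = -2, so the characteristic polynomial is λ² − (-1)λ + (-2) with roots -2 and 1.
Eigenvectors give P = [[4, -3], [-1, 1]] with P⁻¹ = [[1, 3], [1, 4]], and B = P·diag(-2, 1)·P⁻¹.
Then B⁴ = P·diag(16, 1)·P⁻¹ = [[64, -3], [-16, 1]] · [[1, 3], [1, 4]] = [[61, 180], [-15, -44]].

[[61, 180], [-15, -44]]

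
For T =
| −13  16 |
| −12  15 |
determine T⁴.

[[−239, 320], [−240, 321]]

tr T = 2 and det T = −3, so the characteristic polynomial is λ² − (2)λ + (−3) with roots −1 and 3.
Eigenvectors give P = [[4, 1], [3, 1]] with P⁻¹ = [[1, −1], [−3, 4]], and T = P·diag(−1, 3)·P⁻¹.
Then T⁴ = P·diag(1, 81)·P⁻¹ = [[4, 81], [3, 81]] · [[1, −1], [−3, 4]] = [[−239, 320], [−240, 321]].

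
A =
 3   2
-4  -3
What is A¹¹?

A² = I (check: tr A = 0 and det A = -1), so A¹¹ = A since 11 is odd.

[[3, 2], [-4, -3]]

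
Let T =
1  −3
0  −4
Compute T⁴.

[[1, 153], [0, 256]]

T² = [[1, 9], [0, 16]]
T³ = [[1, −39], [0, −64]]
T⁴ = [[1, 153], [0, 256]]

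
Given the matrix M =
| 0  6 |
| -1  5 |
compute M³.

[[-30, 114], [-19, 65]]

tr M = 5 and det M = 6, so the characteristic polynomial is λ² − (5)λ + (6) with roots 3 and 2.
Eigenvectors give P = [[2, -3], [1, -1]] with P⁻¹ = [[-1, 3], [-1, 2]], and M = P·diag(3, 2)·P⁻¹.
Then M³ = P·diag(27, 8)·P⁻¹ = [[54, -24], [27, -8]] · [[-1, 3], [-1, 2]] = [[-30, 114], [-19, 65]].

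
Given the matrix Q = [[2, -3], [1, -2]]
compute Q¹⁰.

[[1, 0], [0, 1]]

Q² = I (check: tr Q = 0 and det Q = -1), so Q¹⁰ = I since 10 is even.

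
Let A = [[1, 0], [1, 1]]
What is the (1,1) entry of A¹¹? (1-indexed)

A = I + N where N = [[0, 0], [1, 0]] is strictly lower-triangular, so N² = 0.
(I + N)¹¹ = I + 11·N = [[1, 0], [11, 1]].

1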